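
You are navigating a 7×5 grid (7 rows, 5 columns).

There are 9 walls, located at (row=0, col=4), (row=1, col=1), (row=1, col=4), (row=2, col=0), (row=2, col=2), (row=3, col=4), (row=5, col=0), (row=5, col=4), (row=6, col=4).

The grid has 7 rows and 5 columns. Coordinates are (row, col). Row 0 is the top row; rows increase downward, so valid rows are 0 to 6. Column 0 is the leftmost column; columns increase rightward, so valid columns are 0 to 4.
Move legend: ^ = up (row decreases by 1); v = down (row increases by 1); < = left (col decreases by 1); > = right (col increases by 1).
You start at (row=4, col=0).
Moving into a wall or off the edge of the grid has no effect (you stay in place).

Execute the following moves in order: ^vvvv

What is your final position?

Start: (row=4, col=0)
  ^ (up): (row=4, col=0) -> (row=3, col=0)
  v (down): (row=3, col=0) -> (row=4, col=0)
  [×3]v (down): blocked, stay at (row=4, col=0)
Final: (row=4, col=0)

Answer: Final position: (row=4, col=0)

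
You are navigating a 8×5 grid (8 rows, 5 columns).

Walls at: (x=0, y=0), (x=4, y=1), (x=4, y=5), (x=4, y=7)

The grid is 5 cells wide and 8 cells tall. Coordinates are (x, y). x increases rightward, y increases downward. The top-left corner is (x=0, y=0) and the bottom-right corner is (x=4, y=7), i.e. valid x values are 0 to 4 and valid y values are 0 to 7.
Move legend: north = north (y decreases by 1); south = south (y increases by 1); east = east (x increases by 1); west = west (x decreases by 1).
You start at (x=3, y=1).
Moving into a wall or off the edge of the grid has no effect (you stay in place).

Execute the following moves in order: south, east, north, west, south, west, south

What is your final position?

Start: (x=3, y=1)
  south (south): (x=3, y=1) -> (x=3, y=2)
  east (east): (x=3, y=2) -> (x=4, y=2)
  north (north): blocked, stay at (x=4, y=2)
  west (west): (x=4, y=2) -> (x=3, y=2)
  south (south): (x=3, y=2) -> (x=3, y=3)
  west (west): (x=3, y=3) -> (x=2, y=3)
  south (south): (x=2, y=3) -> (x=2, y=4)
Final: (x=2, y=4)

Answer: Final position: (x=2, y=4)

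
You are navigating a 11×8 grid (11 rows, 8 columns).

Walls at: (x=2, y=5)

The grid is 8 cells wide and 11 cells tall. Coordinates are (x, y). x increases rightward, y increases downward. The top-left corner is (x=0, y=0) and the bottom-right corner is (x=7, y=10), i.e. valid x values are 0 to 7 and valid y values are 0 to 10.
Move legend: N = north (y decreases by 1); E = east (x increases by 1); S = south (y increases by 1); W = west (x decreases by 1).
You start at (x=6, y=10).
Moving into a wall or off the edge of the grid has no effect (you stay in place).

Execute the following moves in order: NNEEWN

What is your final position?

Answer: Final position: (x=6, y=7)

Derivation:
Start: (x=6, y=10)
  N (north): (x=6, y=10) -> (x=6, y=9)
  N (north): (x=6, y=9) -> (x=6, y=8)
  E (east): (x=6, y=8) -> (x=7, y=8)
  E (east): blocked, stay at (x=7, y=8)
  W (west): (x=7, y=8) -> (x=6, y=8)
  N (north): (x=6, y=8) -> (x=6, y=7)
Final: (x=6, y=7)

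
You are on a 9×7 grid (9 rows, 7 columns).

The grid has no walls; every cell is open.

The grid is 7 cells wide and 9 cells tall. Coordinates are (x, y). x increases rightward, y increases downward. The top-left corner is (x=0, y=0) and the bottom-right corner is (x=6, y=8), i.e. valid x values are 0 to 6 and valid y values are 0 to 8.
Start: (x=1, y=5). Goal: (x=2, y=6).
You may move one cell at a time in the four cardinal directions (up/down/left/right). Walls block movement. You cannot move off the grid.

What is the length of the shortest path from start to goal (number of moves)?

Answer: Shortest path length: 2

Derivation:
BFS from (x=1, y=5) until reaching (x=2, y=6):
  Distance 0: (x=1, y=5)
  Distance 1: (x=1, y=4), (x=0, y=5), (x=2, y=5), (x=1, y=6)
  Distance 2: (x=1, y=3), (x=0, y=4), (x=2, y=4), (x=3, y=5), (x=0, y=6), (x=2, y=6), (x=1, y=7)  <- goal reached here
One shortest path (2 moves): (x=1, y=5) -> (x=2, y=5) -> (x=2, y=6)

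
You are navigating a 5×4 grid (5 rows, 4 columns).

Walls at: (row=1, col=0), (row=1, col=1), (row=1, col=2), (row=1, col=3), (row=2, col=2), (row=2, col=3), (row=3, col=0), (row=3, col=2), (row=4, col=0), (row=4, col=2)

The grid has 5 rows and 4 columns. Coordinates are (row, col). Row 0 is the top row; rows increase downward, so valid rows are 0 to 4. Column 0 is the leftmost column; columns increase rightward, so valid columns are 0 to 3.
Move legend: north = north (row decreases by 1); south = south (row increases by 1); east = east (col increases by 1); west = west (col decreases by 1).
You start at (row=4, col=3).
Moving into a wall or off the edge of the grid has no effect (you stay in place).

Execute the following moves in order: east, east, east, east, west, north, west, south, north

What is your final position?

Start: (row=4, col=3)
  [×4]east (east): blocked, stay at (row=4, col=3)
  west (west): blocked, stay at (row=4, col=3)
  north (north): (row=4, col=3) -> (row=3, col=3)
  west (west): blocked, stay at (row=3, col=3)
  south (south): (row=3, col=3) -> (row=4, col=3)
  north (north): (row=4, col=3) -> (row=3, col=3)
Final: (row=3, col=3)

Answer: Final position: (row=3, col=3)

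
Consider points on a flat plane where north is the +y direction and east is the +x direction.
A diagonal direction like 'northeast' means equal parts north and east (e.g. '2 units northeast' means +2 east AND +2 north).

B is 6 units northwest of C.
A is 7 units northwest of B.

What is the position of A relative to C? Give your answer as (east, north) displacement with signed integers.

Place C at the origin (east=0, north=0).
  B is 6 units northwest of C: delta (east=-6, north=+6); B at (east=-6, north=6).
  A is 7 units northwest of B: delta (east=-7, north=+7); A at (east=-13, north=13).
Therefore A relative to C: (east=-13, north=13).

Answer: A is at (east=-13, north=13) relative to C.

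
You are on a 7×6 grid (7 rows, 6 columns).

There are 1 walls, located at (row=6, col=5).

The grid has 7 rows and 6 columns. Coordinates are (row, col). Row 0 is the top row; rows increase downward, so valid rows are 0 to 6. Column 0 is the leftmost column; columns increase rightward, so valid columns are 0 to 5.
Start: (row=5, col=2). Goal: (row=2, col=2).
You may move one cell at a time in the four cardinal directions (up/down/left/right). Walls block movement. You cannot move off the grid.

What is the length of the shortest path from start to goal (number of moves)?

Answer: Shortest path length: 3

Derivation:
BFS from (row=5, col=2) until reaching (row=2, col=2):
  Distance 0: (row=5, col=2)
  Distance 1: (row=4, col=2), (row=5, col=1), (row=5, col=3), (row=6, col=2)
  Distance 2: (row=3, col=2), (row=4, col=1), (row=4, col=3), (row=5, col=0), (row=5, col=4), (row=6, col=1), (row=6, col=3)
  Distance 3: (row=2, col=2), (row=3, col=1), (row=3, col=3), (row=4, col=0), (row=4, col=4), (row=5, col=5), (row=6, col=0), (row=6, col=4)  <- goal reached here
One shortest path (3 moves): (row=5, col=2) -> (row=4, col=2) -> (row=3, col=2) -> (row=2, col=2)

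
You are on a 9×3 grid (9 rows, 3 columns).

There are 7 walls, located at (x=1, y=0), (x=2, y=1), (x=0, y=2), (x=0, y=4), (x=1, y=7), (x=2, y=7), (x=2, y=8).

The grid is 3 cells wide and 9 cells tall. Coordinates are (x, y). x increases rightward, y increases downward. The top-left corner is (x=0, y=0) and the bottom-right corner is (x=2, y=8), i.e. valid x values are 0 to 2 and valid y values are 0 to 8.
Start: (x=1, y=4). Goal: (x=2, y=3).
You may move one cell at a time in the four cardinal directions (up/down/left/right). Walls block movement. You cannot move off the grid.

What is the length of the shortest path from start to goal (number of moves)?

Answer: Shortest path length: 2

Derivation:
BFS from (x=1, y=4) until reaching (x=2, y=3):
  Distance 0: (x=1, y=4)
  Distance 1: (x=1, y=3), (x=2, y=4), (x=1, y=5)
  Distance 2: (x=1, y=2), (x=0, y=3), (x=2, y=3), (x=0, y=5), (x=2, y=5), (x=1, y=6)  <- goal reached here
One shortest path (2 moves): (x=1, y=4) -> (x=2, y=4) -> (x=2, y=3)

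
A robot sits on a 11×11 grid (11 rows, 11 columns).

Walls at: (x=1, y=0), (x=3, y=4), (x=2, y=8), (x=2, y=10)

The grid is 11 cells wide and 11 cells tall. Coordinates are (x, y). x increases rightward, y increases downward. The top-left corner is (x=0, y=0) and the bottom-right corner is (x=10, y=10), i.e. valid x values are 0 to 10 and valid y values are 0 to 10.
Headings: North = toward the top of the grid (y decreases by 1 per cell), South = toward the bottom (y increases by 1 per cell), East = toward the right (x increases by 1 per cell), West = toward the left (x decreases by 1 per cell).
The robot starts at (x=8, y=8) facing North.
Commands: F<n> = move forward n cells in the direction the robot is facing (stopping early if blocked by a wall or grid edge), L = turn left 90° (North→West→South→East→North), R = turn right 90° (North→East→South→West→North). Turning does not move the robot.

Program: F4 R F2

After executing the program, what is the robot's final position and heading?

Start: (x=8, y=8), facing North
  F4: move forward 4, now at (x=8, y=4)
  R: turn right, now facing East
  F2: move forward 2, now at (x=10, y=4)
Final: (x=10, y=4), facing East

Answer: Final position: (x=10, y=4), facing East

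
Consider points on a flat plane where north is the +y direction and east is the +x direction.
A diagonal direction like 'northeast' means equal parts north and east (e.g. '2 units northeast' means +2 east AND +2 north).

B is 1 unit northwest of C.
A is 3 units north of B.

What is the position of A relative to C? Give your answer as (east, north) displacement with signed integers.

Place C at the origin (east=0, north=0).
  B is 1 unit northwest of C: delta (east=-1, north=+1); B at (east=-1, north=1).
  A is 3 units north of B: delta (east=+0, north=+3); A at (east=-1, north=4).
Therefore A relative to C: (east=-1, north=4).

Answer: A is at (east=-1, north=4) relative to C.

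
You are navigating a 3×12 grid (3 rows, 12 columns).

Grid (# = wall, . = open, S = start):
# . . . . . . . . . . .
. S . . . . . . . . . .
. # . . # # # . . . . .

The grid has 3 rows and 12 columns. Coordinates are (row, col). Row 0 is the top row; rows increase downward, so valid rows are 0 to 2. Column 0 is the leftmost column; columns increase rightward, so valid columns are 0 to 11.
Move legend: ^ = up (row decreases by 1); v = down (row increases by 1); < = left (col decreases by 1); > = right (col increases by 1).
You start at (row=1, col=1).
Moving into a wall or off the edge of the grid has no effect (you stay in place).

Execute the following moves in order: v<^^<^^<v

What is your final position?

Answer: Final position: (row=2, col=0)

Derivation:
Start: (row=1, col=1)
  v (down): blocked, stay at (row=1, col=1)
  < (left): (row=1, col=1) -> (row=1, col=0)
  ^ (up): blocked, stay at (row=1, col=0)
  ^ (up): blocked, stay at (row=1, col=0)
  < (left): blocked, stay at (row=1, col=0)
  ^ (up): blocked, stay at (row=1, col=0)
  ^ (up): blocked, stay at (row=1, col=0)
  < (left): blocked, stay at (row=1, col=0)
  v (down): (row=1, col=0) -> (row=2, col=0)
Final: (row=2, col=0)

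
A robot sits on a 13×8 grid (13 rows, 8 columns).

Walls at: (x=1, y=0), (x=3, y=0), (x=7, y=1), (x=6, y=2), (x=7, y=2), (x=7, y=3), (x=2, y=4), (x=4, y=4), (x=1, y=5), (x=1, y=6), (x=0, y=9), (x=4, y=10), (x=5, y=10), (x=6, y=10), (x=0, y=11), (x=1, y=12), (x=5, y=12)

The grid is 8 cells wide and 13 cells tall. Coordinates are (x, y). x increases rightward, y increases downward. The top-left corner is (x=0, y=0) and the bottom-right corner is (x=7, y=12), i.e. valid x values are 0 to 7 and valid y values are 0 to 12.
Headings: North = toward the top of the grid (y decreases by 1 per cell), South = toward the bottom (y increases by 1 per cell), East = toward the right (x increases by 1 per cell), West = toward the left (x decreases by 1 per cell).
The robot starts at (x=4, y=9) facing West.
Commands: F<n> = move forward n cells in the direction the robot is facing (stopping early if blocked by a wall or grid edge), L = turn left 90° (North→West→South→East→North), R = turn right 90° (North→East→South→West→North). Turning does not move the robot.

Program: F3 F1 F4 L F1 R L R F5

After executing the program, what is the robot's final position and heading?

Start: (x=4, y=9), facing West
  F3: move forward 3, now at (x=1, y=9)
  F1: move forward 0/1 (blocked), now at (x=1, y=9)
  F4: move forward 0/4 (blocked), now at (x=1, y=9)
  L: turn left, now facing South
  F1: move forward 1, now at (x=1, y=10)
  R: turn right, now facing West
  L: turn left, now facing South
  R: turn right, now facing West
  F5: move forward 1/5 (blocked), now at (x=0, y=10)
Final: (x=0, y=10), facing West

Answer: Final position: (x=0, y=10), facing West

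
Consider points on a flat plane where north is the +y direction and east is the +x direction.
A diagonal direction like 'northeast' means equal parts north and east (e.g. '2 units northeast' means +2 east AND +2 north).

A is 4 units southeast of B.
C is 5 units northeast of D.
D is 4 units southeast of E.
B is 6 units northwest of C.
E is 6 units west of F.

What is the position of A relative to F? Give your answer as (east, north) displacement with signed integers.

Answer: A is at (east=1, north=3) relative to F.

Derivation:
Place F at the origin (east=0, north=0).
  E is 6 units west of F: delta (east=-6, north=+0); E at (east=-6, north=0).
  D is 4 units southeast of E: delta (east=+4, north=-4); D at (east=-2, north=-4).
  C is 5 units northeast of D: delta (east=+5, north=+5); C at (east=3, north=1).
  B is 6 units northwest of C: delta (east=-6, north=+6); B at (east=-3, north=7).
  A is 4 units southeast of B: delta (east=+4, north=-4); A at (east=1, north=3).
Therefore A relative to F: (east=1, north=3).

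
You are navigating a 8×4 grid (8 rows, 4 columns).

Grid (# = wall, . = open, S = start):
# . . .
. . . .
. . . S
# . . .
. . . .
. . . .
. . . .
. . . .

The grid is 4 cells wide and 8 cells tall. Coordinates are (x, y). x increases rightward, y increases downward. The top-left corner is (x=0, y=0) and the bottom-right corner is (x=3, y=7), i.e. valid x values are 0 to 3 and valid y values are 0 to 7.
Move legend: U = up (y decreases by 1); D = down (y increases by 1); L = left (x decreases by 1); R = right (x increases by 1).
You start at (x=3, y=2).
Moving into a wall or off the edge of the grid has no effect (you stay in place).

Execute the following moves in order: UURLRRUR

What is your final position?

Answer: Final position: (x=3, y=0)

Derivation:
Start: (x=3, y=2)
  U (up): (x=3, y=2) -> (x=3, y=1)
  U (up): (x=3, y=1) -> (x=3, y=0)
  R (right): blocked, stay at (x=3, y=0)
  L (left): (x=3, y=0) -> (x=2, y=0)
  R (right): (x=2, y=0) -> (x=3, y=0)
  R (right): blocked, stay at (x=3, y=0)
  U (up): blocked, stay at (x=3, y=0)
  R (right): blocked, stay at (x=3, y=0)
Final: (x=3, y=0)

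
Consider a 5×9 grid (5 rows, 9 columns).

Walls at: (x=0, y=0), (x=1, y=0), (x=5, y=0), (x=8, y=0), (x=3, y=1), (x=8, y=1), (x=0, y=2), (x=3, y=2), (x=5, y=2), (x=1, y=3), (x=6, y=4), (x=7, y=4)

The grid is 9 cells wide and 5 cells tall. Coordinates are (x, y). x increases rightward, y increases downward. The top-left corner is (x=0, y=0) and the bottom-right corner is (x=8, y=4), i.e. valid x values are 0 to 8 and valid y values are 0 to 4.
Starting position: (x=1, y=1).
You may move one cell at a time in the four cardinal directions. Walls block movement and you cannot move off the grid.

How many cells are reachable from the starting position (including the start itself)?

Answer: Reachable cells: 33

Derivation:
BFS flood-fill from (x=1, y=1):
  Distance 0: (x=1, y=1)
  Distance 1: (x=0, y=1), (x=2, y=1), (x=1, y=2)
  Distance 2: (x=2, y=0), (x=2, y=2)
  Distance 3: (x=3, y=0), (x=2, y=3)
  Distance 4: (x=4, y=0), (x=3, y=3), (x=2, y=4)
  Distance 5: (x=4, y=1), (x=4, y=3), (x=1, y=4), (x=3, y=4)
  Distance 6: (x=5, y=1), (x=4, y=2), (x=5, y=3), (x=0, y=4), (x=4, y=4)
  Distance 7: (x=6, y=1), (x=0, y=3), (x=6, y=3), (x=5, y=4)
  Distance 8: (x=6, y=0), (x=7, y=1), (x=6, y=2), (x=7, y=3)
  Distance 9: (x=7, y=0), (x=7, y=2), (x=8, y=3)
  Distance 10: (x=8, y=2), (x=8, y=4)
Total reachable: 33 (grid has 33 open cells total)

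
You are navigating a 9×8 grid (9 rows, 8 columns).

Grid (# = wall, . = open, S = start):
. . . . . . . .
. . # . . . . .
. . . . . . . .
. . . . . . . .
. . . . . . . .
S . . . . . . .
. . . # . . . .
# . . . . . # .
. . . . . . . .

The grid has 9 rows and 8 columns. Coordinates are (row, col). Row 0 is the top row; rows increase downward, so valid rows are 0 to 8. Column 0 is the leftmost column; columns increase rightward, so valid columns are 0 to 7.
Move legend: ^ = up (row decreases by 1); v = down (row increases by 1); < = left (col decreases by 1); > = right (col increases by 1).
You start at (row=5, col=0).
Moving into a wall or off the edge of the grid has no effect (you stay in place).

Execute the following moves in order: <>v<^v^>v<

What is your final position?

Answer: Final position: (row=6, col=0)

Derivation:
Start: (row=5, col=0)
  < (left): blocked, stay at (row=5, col=0)
  > (right): (row=5, col=0) -> (row=5, col=1)
  v (down): (row=5, col=1) -> (row=6, col=1)
  < (left): (row=6, col=1) -> (row=6, col=0)
  ^ (up): (row=6, col=0) -> (row=5, col=0)
  v (down): (row=5, col=0) -> (row=6, col=0)
  ^ (up): (row=6, col=0) -> (row=5, col=0)
  > (right): (row=5, col=0) -> (row=5, col=1)
  v (down): (row=5, col=1) -> (row=6, col=1)
  < (left): (row=6, col=1) -> (row=6, col=0)
Final: (row=6, col=0)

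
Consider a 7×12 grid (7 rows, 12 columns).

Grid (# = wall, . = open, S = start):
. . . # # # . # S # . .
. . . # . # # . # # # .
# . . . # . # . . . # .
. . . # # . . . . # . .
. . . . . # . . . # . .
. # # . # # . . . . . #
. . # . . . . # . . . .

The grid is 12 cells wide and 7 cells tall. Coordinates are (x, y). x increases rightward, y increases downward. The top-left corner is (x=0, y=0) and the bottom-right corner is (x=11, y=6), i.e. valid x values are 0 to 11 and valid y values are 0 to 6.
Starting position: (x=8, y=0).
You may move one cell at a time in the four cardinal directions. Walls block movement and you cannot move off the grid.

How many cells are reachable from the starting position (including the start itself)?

BFS flood-fill from (x=8, y=0):
  Distance 0: (x=8, y=0)
Total reachable: 1 (grid has 57 open cells total)

Answer: Reachable cells: 1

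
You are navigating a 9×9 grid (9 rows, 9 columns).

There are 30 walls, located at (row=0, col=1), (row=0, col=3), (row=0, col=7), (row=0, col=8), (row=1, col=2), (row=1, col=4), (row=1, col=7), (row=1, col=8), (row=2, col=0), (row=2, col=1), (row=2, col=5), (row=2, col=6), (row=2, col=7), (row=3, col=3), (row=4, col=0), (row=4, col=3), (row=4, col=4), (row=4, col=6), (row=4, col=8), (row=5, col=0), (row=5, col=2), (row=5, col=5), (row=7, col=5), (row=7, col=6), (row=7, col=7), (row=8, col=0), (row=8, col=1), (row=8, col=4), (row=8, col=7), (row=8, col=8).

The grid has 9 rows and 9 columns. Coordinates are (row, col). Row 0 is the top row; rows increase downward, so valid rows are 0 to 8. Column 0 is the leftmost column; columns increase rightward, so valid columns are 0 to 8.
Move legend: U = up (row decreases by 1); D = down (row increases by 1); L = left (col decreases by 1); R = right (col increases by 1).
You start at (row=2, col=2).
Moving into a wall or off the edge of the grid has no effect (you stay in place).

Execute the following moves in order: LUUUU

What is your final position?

Answer: Final position: (row=2, col=2)

Derivation:
Start: (row=2, col=2)
  L (left): blocked, stay at (row=2, col=2)
  [×4]U (up): blocked, stay at (row=2, col=2)
Final: (row=2, col=2)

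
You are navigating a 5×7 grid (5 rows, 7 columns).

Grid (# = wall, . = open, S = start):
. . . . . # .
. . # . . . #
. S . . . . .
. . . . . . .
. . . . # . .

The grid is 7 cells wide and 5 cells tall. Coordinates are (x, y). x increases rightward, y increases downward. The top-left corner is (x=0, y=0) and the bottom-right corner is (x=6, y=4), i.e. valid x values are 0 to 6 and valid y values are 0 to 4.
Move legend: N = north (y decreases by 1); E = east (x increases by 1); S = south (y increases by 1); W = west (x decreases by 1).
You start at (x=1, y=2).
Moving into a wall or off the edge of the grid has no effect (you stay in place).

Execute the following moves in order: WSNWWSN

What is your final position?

Start: (x=1, y=2)
  W (west): (x=1, y=2) -> (x=0, y=2)
  S (south): (x=0, y=2) -> (x=0, y=3)
  N (north): (x=0, y=3) -> (x=0, y=2)
  W (west): blocked, stay at (x=0, y=2)
  W (west): blocked, stay at (x=0, y=2)
  S (south): (x=0, y=2) -> (x=0, y=3)
  N (north): (x=0, y=3) -> (x=0, y=2)
Final: (x=0, y=2)

Answer: Final position: (x=0, y=2)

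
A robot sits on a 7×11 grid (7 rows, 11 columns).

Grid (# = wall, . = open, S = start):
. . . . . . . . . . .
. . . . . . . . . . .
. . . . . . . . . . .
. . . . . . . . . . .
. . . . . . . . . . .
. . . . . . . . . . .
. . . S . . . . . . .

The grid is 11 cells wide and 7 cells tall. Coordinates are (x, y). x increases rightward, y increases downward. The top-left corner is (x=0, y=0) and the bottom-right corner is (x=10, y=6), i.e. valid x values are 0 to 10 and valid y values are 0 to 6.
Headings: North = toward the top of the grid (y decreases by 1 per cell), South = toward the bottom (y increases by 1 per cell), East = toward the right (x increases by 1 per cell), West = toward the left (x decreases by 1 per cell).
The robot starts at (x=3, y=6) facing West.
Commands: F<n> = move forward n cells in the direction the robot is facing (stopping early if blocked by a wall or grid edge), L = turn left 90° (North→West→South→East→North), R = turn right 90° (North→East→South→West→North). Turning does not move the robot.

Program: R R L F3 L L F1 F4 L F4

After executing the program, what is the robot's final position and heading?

Answer: Final position: (x=7, y=6), facing East

Derivation:
Start: (x=3, y=6), facing West
  R: turn right, now facing North
  R: turn right, now facing East
  L: turn left, now facing North
  F3: move forward 3, now at (x=3, y=3)
  L: turn left, now facing West
  L: turn left, now facing South
  F1: move forward 1, now at (x=3, y=4)
  F4: move forward 2/4 (blocked), now at (x=3, y=6)
  L: turn left, now facing East
  F4: move forward 4, now at (x=7, y=6)
Final: (x=7, y=6), facing East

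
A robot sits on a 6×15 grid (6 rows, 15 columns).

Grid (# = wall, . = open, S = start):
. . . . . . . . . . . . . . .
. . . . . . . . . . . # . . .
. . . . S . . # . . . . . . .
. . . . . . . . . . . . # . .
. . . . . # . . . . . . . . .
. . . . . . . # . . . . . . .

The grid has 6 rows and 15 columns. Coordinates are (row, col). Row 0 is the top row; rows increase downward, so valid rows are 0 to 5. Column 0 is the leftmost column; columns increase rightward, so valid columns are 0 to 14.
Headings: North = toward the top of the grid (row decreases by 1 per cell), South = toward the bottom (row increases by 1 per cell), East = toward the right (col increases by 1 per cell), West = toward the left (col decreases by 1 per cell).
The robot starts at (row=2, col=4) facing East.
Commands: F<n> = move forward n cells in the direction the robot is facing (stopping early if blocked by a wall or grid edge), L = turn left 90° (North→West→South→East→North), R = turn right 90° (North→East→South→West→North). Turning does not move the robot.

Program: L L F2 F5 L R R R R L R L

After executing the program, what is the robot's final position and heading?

Answer: Final position: (row=2, col=0), facing East

Derivation:
Start: (row=2, col=4), facing East
  L: turn left, now facing North
  L: turn left, now facing West
  F2: move forward 2, now at (row=2, col=2)
  F5: move forward 2/5 (blocked), now at (row=2, col=0)
  L: turn left, now facing South
  R: turn right, now facing West
  R: turn right, now facing North
  R: turn right, now facing East
  R: turn right, now facing South
  L: turn left, now facing East
  R: turn right, now facing South
  L: turn left, now facing East
Final: (row=2, col=0), facing East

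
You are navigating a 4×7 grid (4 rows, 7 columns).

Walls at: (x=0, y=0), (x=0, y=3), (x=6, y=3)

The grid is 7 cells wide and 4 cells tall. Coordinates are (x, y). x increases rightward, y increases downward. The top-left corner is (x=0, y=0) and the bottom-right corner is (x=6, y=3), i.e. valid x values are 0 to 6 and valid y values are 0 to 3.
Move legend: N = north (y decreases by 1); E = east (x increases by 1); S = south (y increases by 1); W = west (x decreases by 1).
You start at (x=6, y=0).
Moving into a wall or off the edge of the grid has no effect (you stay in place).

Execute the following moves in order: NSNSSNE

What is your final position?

Answer: Final position: (x=6, y=1)

Derivation:
Start: (x=6, y=0)
  N (north): blocked, stay at (x=6, y=0)
  S (south): (x=6, y=0) -> (x=6, y=1)
  N (north): (x=6, y=1) -> (x=6, y=0)
  S (south): (x=6, y=0) -> (x=6, y=1)
  S (south): (x=6, y=1) -> (x=6, y=2)
  N (north): (x=6, y=2) -> (x=6, y=1)
  E (east): blocked, stay at (x=6, y=1)
Final: (x=6, y=1)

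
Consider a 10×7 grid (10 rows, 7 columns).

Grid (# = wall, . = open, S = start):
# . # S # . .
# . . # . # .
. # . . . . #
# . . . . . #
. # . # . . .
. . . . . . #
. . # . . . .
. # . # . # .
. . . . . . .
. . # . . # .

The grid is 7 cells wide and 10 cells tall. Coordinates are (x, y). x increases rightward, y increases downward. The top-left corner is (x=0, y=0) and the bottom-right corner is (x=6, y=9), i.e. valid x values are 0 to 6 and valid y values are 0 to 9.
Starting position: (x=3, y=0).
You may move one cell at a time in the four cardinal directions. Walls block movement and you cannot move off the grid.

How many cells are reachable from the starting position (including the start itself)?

Answer: Reachable cells: 1

Derivation:
BFS flood-fill from (x=3, y=0):
  Distance 0: (x=3, y=0)
Total reachable: 1 (grid has 51 open cells total)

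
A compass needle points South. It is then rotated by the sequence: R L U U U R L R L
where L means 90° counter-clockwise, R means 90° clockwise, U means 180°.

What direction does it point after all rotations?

Answer: Final heading: North

Derivation:
Start: South
  R (right (90° clockwise)) -> West
  L (left (90° counter-clockwise)) -> South
  U (U-turn (180°)) -> North
  U (U-turn (180°)) -> South
  U (U-turn (180°)) -> North
  R (right (90° clockwise)) -> East
  L (left (90° counter-clockwise)) -> North
  R (right (90° clockwise)) -> East
  L (left (90° counter-clockwise)) -> North
Final: North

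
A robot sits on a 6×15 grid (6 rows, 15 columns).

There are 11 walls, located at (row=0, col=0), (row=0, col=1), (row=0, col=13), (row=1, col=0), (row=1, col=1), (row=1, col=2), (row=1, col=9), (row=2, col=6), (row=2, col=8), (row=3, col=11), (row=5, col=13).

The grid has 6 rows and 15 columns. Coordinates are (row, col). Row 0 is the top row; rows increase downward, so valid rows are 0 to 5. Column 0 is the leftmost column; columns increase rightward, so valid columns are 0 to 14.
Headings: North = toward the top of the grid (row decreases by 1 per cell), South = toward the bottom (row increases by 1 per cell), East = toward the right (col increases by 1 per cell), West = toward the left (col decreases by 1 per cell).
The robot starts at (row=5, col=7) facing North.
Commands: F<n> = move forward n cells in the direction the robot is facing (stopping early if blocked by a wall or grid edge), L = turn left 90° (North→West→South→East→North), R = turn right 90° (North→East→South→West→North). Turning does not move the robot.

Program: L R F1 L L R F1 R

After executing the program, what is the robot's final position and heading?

Answer: Final position: (row=4, col=6), facing North

Derivation:
Start: (row=5, col=7), facing North
  L: turn left, now facing West
  R: turn right, now facing North
  F1: move forward 1, now at (row=4, col=7)
  L: turn left, now facing West
  L: turn left, now facing South
  R: turn right, now facing West
  F1: move forward 1, now at (row=4, col=6)
  R: turn right, now facing North
Final: (row=4, col=6), facing North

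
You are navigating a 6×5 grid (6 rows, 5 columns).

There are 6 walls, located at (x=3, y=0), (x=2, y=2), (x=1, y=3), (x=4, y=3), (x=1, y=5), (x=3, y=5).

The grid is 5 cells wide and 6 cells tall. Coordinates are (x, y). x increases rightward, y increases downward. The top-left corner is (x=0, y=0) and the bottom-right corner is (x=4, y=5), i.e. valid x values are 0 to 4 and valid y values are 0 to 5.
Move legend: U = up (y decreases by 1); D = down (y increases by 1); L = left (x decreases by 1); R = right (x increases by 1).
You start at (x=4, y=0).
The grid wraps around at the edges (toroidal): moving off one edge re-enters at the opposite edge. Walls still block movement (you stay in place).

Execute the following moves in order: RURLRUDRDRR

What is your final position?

Answer: Final position: (x=2, y=0)

Derivation:
Start: (x=4, y=0)
  R (right): (x=4, y=0) -> (x=0, y=0)
  U (up): (x=0, y=0) -> (x=0, y=5)
  R (right): blocked, stay at (x=0, y=5)
  L (left): (x=0, y=5) -> (x=4, y=5)
  R (right): (x=4, y=5) -> (x=0, y=5)
  U (up): (x=0, y=5) -> (x=0, y=4)
  D (down): (x=0, y=4) -> (x=0, y=5)
  R (right): blocked, stay at (x=0, y=5)
  D (down): (x=0, y=5) -> (x=0, y=0)
  R (right): (x=0, y=0) -> (x=1, y=0)
  R (right): (x=1, y=0) -> (x=2, y=0)
Final: (x=2, y=0)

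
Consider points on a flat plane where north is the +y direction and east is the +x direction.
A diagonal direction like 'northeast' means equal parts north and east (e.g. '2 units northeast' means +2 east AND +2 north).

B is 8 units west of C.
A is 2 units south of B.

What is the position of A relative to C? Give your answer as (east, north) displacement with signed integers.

Answer: A is at (east=-8, north=-2) relative to C.

Derivation:
Place C at the origin (east=0, north=0).
  B is 8 units west of C: delta (east=-8, north=+0); B at (east=-8, north=0).
  A is 2 units south of B: delta (east=+0, north=-2); A at (east=-8, north=-2).
Therefore A relative to C: (east=-8, north=-2).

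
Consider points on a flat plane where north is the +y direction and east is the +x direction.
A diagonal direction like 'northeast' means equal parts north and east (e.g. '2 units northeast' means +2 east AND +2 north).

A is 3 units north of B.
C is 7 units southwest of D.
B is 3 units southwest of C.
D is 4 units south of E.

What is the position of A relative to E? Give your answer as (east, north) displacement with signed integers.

Answer: A is at (east=-10, north=-11) relative to E.

Derivation:
Place E at the origin (east=0, north=0).
  D is 4 units south of E: delta (east=+0, north=-4); D at (east=0, north=-4).
  C is 7 units southwest of D: delta (east=-7, north=-7); C at (east=-7, north=-11).
  B is 3 units southwest of C: delta (east=-3, north=-3); B at (east=-10, north=-14).
  A is 3 units north of B: delta (east=+0, north=+3); A at (east=-10, north=-11).
Therefore A relative to E: (east=-10, north=-11).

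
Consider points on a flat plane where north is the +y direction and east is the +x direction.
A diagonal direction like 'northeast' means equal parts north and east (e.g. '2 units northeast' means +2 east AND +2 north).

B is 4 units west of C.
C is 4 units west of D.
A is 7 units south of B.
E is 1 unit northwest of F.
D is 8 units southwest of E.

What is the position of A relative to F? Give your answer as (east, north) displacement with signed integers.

Place F at the origin (east=0, north=0).
  E is 1 unit northwest of F: delta (east=-1, north=+1); E at (east=-1, north=1).
  D is 8 units southwest of E: delta (east=-8, north=-8); D at (east=-9, north=-7).
  C is 4 units west of D: delta (east=-4, north=+0); C at (east=-13, north=-7).
  B is 4 units west of C: delta (east=-4, north=+0); B at (east=-17, north=-7).
  A is 7 units south of B: delta (east=+0, north=-7); A at (east=-17, north=-14).
Therefore A relative to F: (east=-17, north=-14).

Answer: A is at (east=-17, north=-14) relative to F.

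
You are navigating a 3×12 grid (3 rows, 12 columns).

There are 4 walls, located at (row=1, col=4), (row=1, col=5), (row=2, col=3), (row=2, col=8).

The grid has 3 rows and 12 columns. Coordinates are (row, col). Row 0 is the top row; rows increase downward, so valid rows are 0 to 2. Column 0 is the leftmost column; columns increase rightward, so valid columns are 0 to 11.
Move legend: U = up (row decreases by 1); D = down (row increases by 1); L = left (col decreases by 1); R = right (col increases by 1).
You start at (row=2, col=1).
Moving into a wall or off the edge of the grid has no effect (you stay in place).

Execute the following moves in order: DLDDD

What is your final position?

Answer: Final position: (row=2, col=0)

Derivation:
Start: (row=2, col=1)
  D (down): blocked, stay at (row=2, col=1)
  L (left): (row=2, col=1) -> (row=2, col=0)
  [×3]D (down): blocked, stay at (row=2, col=0)
Final: (row=2, col=0)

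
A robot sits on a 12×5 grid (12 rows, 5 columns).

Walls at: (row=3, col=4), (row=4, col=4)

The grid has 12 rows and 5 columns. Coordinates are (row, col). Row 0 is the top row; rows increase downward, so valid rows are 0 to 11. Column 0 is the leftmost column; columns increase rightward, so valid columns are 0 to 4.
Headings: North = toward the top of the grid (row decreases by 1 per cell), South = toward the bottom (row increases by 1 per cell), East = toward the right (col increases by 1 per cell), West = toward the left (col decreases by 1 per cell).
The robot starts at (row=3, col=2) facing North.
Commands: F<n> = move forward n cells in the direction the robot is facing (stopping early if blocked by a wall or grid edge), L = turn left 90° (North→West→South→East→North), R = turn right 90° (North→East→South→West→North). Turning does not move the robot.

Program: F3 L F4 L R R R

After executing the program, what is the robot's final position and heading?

Start: (row=3, col=2), facing North
  F3: move forward 3, now at (row=0, col=2)
  L: turn left, now facing West
  F4: move forward 2/4 (blocked), now at (row=0, col=0)
  L: turn left, now facing South
  R: turn right, now facing West
  R: turn right, now facing North
  R: turn right, now facing East
Final: (row=0, col=0), facing East

Answer: Final position: (row=0, col=0), facing East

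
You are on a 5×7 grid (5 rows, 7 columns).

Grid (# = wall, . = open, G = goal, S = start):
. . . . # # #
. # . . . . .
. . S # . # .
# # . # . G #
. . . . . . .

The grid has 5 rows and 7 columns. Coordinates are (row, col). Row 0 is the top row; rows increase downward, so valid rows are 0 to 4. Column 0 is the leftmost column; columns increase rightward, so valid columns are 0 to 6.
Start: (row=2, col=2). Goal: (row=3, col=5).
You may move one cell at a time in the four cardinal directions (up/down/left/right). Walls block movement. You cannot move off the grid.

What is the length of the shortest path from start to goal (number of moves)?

Answer: Shortest path length: 6

Derivation:
BFS from (row=2, col=2) until reaching (row=3, col=5):
  Distance 0: (row=2, col=2)
  Distance 1: (row=1, col=2), (row=2, col=1), (row=3, col=2)
  Distance 2: (row=0, col=2), (row=1, col=3), (row=2, col=0), (row=4, col=2)
  Distance 3: (row=0, col=1), (row=0, col=3), (row=1, col=0), (row=1, col=4), (row=4, col=1), (row=4, col=3)
  Distance 4: (row=0, col=0), (row=1, col=5), (row=2, col=4), (row=4, col=0), (row=4, col=4)
  Distance 5: (row=1, col=6), (row=3, col=4), (row=4, col=5)
  Distance 6: (row=2, col=6), (row=3, col=5), (row=4, col=6)  <- goal reached here
One shortest path (6 moves): (row=2, col=2) -> (row=3, col=2) -> (row=4, col=2) -> (row=4, col=3) -> (row=4, col=4) -> (row=4, col=5) -> (row=3, col=5)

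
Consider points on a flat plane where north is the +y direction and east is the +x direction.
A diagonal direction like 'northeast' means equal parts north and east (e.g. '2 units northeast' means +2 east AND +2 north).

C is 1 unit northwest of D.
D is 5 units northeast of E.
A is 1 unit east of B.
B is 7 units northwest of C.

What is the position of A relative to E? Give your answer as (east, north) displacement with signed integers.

Answer: A is at (east=-2, north=13) relative to E.

Derivation:
Place E at the origin (east=0, north=0).
  D is 5 units northeast of E: delta (east=+5, north=+5); D at (east=5, north=5).
  C is 1 unit northwest of D: delta (east=-1, north=+1); C at (east=4, north=6).
  B is 7 units northwest of C: delta (east=-7, north=+7); B at (east=-3, north=13).
  A is 1 unit east of B: delta (east=+1, north=+0); A at (east=-2, north=13).
Therefore A relative to E: (east=-2, north=13).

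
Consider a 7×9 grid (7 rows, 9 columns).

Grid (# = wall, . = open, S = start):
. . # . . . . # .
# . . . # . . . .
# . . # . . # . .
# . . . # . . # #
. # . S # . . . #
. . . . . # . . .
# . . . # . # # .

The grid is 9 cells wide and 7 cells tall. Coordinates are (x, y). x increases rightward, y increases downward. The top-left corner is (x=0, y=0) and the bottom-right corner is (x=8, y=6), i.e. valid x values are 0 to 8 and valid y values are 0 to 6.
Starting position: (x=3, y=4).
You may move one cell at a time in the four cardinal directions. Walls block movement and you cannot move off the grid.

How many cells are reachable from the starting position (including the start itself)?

Answer: Reachable cells: 43

Derivation:
BFS flood-fill from (x=3, y=4):
  Distance 0: (x=3, y=4)
  Distance 1: (x=3, y=3), (x=2, y=4), (x=3, y=5)
  Distance 2: (x=2, y=3), (x=2, y=5), (x=4, y=5), (x=3, y=6)
  Distance 3: (x=2, y=2), (x=1, y=3), (x=1, y=5), (x=2, y=6)
  Distance 4: (x=2, y=1), (x=1, y=2), (x=0, y=5), (x=1, y=6)
  Distance 5: (x=1, y=1), (x=3, y=1), (x=0, y=4)
  Distance 6: (x=1, y=0), (x=3, y=0)
  Distance 7: (x=0, y=0), (x=4, y=0)
  Distance 8: (x=5, y=0)
  Distance 9: (x=6, y=0), (x=5, y=1)
  Distance 10: (x=6, y=1), (x=5, y=2)
  Distance 11: (x=7, y=1), (x=4, y=2), (x=5, y=3)
  Distance 12: (x=8, y=1), (x=7, y=2), (x=6, y=3), (x=5, y=4)
  Distance 13: (x=8, y=0), (x=8, y=2), (x=6, y=4)
  Distance 14: (x=7, y=4), (x=6, y=5)
  Distance 15: (x=7, y=5)
  Distance 16: (x=8, y=5)
  Distance 17: (x=8, y=6)
Total reachable: 43 (grid has 44 open cells total)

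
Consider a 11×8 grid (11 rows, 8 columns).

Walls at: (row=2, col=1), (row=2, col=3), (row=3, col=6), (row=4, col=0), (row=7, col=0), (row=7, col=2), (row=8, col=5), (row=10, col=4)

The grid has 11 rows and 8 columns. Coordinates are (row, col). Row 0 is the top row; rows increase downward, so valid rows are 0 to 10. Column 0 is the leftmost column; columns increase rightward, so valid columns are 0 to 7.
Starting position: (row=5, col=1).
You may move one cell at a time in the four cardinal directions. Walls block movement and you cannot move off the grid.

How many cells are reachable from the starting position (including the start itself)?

Answer: Reachable cells: 80

Derivation:
BFS flood-fill from (row=5, col=1):
  Distance 0: (row=5, col=1)
  Distance 1: (row=4, col=1), (row=5, col=0), (row=5, col=2), (row=6, col=1)
  Distance 2: (row=3, col=1), (row=4, col=2), (row=5, col=3), (row=6, col=0), (row=6, col=2), (row=7, col=1)
  Distance 3: (row=3, col=0), (row=3, col=2), (row=4, col=3), (row=5, col=4), (row=6, col=3), (row=8, col=1)
  Distance 4: (row=2, col=0), (row=2, col=2), (row=3, col=3), (row=4, col=4), (row=5, col=5), (row=6, col=4), (row=7, col=3), (row=8, col=0), (row=8, col=2), (row=9, col=1)
  Distance 5: (row=1, col=0), (row=1, col=2), (row=3, col=4), (row=4, col=5), (row=5, col=6), (row=6, col=5), (row=7, col=4), (row=8, col=3), (row=9, col=0), (row=9, col=2), (row=10, col=1)
  Distance 6: (row=0, col=0), (row=0, col=2), (row=1, col=1), (row=1, col=3), (row=2, col=4), (row=3, col=5), (row=4, col=6), (row=5, col=7), (row=6, col=6), (row=7, col=5), (row=8, col=4), (row=9, col=3), (row=10, col=0), (row=10, col=2)
  Distance 7: (row=0, col=1), (row=0, col=3), (row=1, col=4), (row=2, col=5), (row=4, col=7), (row=6, col=7), (row=7, col=6), (row=9, col=4), (row=10, col=3)
  Distance 8: (row=0, col=4), (row=1, col=5), (row=2, col=6), (row=3, col=7), (row=7, col=7), (row=8, col=6), (row=9, col=5)
  Distance 9: (row=0, col=5), (row=1, col=6), (row=2, col=7), (row=8, col=7), (row=9, col=6), (row=10, col=5)
  Distance 10: (row=0, col=6), (row=1, col=7), (row=9, col=7), (row=10, col=6)
  Distance 11: (row=0, col=7), (row=10, col=7)
Total reachable: 80 (grid has 80 open cells total)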